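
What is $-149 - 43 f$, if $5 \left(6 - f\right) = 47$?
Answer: $- \frac{14}{5} \approx -2.8$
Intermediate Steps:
$f = - \frac{17}{5}$ ($f = 6 - \frac{47}{5} = - \frac{17}{5} \approx -3.4$)
$-149 - 43 f = -149 - - \frac{731}{5} = -149 + \frac{731}{5} = - \frac{14}{5}$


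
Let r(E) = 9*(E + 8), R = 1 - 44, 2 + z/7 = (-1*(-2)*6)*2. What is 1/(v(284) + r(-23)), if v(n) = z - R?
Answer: 1/62 ≈ 0.016129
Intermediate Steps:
z = 154 (z = -14 + 7*((-1*(-2)*6)*2) = -14 + 7*((2*6)*2) = -14 + 7*(12*2) = -14 + 7*24 = -14 + 168 = 154)
R = -43
r(E) = 72 + 9*E (r(E) = 9*(8 + E) = 72 + 9*E)
v(n) = 197 (v(n) = 154 - 1*(-43) = 154 + 43 = 197)
1/(v(284) + r(-23)) = 1/(197 + (72 + 9*(-23))) = 1/(197 + (72 - 207)) = 1/(197 - 135) = 1/62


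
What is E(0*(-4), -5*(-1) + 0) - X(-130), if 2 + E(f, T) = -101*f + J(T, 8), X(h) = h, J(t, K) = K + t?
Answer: 141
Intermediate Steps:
E(f, T) = 6 + T - 101*f (E(f, T) = -2 + (-101*f + (8 + T)) = -2 + (8 + T - 101*f) = 6 + T - 101*f)
E(0*(-4), -5*(-1) + 0) - X(-130) = (6 + (-5*(-1) + 0) - 0*(-4)) - 1*(-130) = (6 + (5 + 0) - 101*0) + 130 = (6 + 5 + 0) + 130 = 11 + 130 = 141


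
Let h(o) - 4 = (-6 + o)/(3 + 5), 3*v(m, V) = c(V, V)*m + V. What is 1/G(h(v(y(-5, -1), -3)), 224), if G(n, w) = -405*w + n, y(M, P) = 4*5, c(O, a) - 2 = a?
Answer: -24/2177225 ≈ -1.1023e-5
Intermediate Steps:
c(O, a) = 2 + a
y(M, P) = 20
v(m, V) = V/3 + m*(2 + V)/3 (v(m, V) = ((2 + V)*m + V)/3 = (m*(2 + V) + V)/3 = (V + m*(2 + V))/3 = V/3 + m*(2 + V)/3)
h(o) = 13/4 + o/8 (h(o) = 4 + (-6 + o)/(3 + 5) = 4 + (-6 + o)/8 = 4 + (-6 + o)*(⅛) = 4 + (-¾ + o/8) = 13/4 + o/8)
G(n, w) = n - 405*w
1/G(h(v(y(-5, -1), -3)), 224) = 1/((13/4 + ((⅓)*(-3) + (⅓)*20*(2 - 3))/8) - 405*224) = 1/((13/4 + (-1 + (⅓)*20*(-1))/8) - 90720) = 1/((13/4 + (-1 - 20/3)/8) - 90720) = 1/((13/4 + (⅛)*(-23/3)) - 90720) = 1/((13/4 - 23/24) - 90720) = 1/(55/24 - 90720) = 1/(-2177225/24) = -24/2177225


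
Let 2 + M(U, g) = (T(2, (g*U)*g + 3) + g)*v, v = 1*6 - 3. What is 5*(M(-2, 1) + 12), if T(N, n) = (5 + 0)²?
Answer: 440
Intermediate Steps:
T(N, n) = 25 (T(N, n) = 5² = 25)
v = 3 (v = 6 - 3 = 3)
M(U, g) = 73 + 3*g (M(U, g) = -2 + (25 + g)*3 = -2 + (75 + 3*g) = 73 + 3*g)
5*(M(-2, 1) + 12) = 5*((73 + 3*1) + 12) = 5*((73 + 3) + 12) = 5*(76 + 12) = 5*88 = 440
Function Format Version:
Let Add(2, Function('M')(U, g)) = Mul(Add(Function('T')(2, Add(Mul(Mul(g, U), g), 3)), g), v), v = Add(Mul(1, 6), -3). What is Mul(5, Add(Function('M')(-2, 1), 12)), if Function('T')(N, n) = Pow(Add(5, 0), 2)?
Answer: 440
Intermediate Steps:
Function('T')(N, n) = 25 (Function('T')(N, n) = Pow(5, 2) = 25)
v = 3 (v = Add(6, -3) = 3)
Function('M')(U, g) = Add(73, Mul(3, g)) (Function('M')(U, g) = Add(-2, Mul(Add(25, g), 3)) = Add(-2, Add(75, Mul(3, g))) = Add(73, Mul(3, g)))
Mul(5, Add(Function('M')(-2, 1), 12)) = Mul(5, Add(Add(73, Mul(3, 1)), 12)) = Mul(5, Add(Add(73, 3), 12)) = Mul(5, Add(76, 12)) = Mul(5, 88) = 440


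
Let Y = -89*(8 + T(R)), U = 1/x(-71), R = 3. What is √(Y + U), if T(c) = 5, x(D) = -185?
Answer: I*√39598510/185 ≈ 34.015*I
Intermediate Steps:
U = -1/185 (U = 1/(-185) = -1/185 ≈ -0.0054054)
Y = -1157 (Y = -89*(8 + 5) = -89*13 = -1157)
√(Y + U) = √(-1157 - 1/185) = √(-214046/185) = I*√39598510/185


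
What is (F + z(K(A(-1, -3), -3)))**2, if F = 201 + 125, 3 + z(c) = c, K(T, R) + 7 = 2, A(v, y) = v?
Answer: 101124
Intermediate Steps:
K(T, R) = -5 (K(T, R) = -7 + 2 = -5)
z(c) = -3 + c
F = 326
(F + z(K(A(-1, -3), -3)))**2 = (326 + (-3 - 5))**2 = (326 - 8)**2 = 318**2 = 101124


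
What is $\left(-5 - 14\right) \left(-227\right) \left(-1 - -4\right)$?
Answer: $12939$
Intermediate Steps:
$\left(-5 - 14\right) \left(-227\right) \left(-1 - -4\right) = \left(-19\right) \left(-227\right) \left(-1 + 4\right) = 4313 \cdot 3 = 12939$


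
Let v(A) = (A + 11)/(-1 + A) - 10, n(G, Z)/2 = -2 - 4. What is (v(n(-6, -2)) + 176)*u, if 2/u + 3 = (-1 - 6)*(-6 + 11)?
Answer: -2159/247 ≈ -8.7409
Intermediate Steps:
n(G, Z) = -12 (n(G, Z) = 2*(-2 - 4) = 2*(-6) = -12)
u = -1/19 (u = 2/(-3 + (-1 - 6)*(-6 + 11)) = 2/(-3 - 7*5) = 2/(-3 - 35) = 2/(-38) = 2*(-1/38) = -1/19 ≈ -0.052632)
v(A) = -10 + (11 + A)/(-1 + A) (v(A) = (11 + A)/(-1 + A) - 10 = -10 + (11 + A)/(-1 + A))
(v(n(-6, -2)) + 176)*u = (3*(7 - 3*(-12))/(-1 - 12) + 176)*(-1/19) = (3*(7 + 36)/(-13) + 176)*(-1/19) = (3*(-1/13)*43 + 176)*(-1/19) = (-129/13 + 176)*(-1/19) = (2159/13)*(-1/19) = -2159/247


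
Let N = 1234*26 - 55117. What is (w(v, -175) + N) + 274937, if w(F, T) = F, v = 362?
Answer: 252266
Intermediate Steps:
N = -23033 (N = 32084 - 55117 = -23033)
(w(v, -175) + N) + 274937 = (362 - 23033) + 274937 = -22671 + 274937 = 252266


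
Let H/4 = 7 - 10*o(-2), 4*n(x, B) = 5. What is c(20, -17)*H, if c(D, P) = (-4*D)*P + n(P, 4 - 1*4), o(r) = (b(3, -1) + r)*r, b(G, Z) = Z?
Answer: -288585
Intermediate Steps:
n(x, B) = 5/4 (n(x, B) = (1/4)*5 = 5/4)
o(r) = r*(-1 + r) (o(r) = (-1 + r)*r = r*(-1 + r))
c(D, P) = 5/4 - 4*D*P (c(D, P) = (-4*D)*P + 5/4 = -4*D*P + 5/4 = 5/4 - 4*D*P)
H = -212 (H = 4*(7 - (-20)*(-1 - 2)) = 4*(7 - (-20)*(-3)) = 4*(7 - 10*6) = 4*(7 - 60) = 4*(-53) = -212)
c(20, -17)*H = (5/4 - 4*20*(-17))*(-212) = (5/4 + 1360)*(-212) = (5445/4)*(-212) = -288585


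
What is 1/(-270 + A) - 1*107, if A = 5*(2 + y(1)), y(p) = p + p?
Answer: -26751/250 ≈ -107.00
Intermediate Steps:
y(p) = 2*p
A = 20 (A = 5*(2 + 2*1) = 5*(2 + 2) = 5*4 = 20)
1/(-270 + A) - 1*107 = 1/(-270 + 20) - 1*107 = 1/(-250) - 107 = -1/250 - 107 = -26751/250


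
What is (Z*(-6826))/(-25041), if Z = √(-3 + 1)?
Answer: 6826*I*√2/25041 ≈ 0.3855*I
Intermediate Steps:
Z = I*√2 (Z = √(-2) = I*√2 ≈ 1.4142*I)
(Z*(-6826))/(-25041) = ((I*√2)*(-6826))/(-25041) = -6826*I*√2*(-1/25041) = 6826*I*√2/25041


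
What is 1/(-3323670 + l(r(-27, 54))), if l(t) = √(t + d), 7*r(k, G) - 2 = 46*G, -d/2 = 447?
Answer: -11632845/38663737943036 - I*√6601/38663737943036 ≈ -3.0087e-7 - 2.1014e-12*I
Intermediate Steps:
d = -894 (d = -2*447 = -894)
r(k, G) = 2/7 + 46*G/7 (r(k, G) = 2/7 + (46*G)/7 = 2/7 + 46*G/7)
l(t) = √(-894 + t) (l(t) = √(t - 894) = √(-894 + t))
1/(-3323670 + l(r(-27, 54))) = 1/(-3323670 + √(-894 + (2/7 + (46/7)*54))) = 1/(-3323670 + √(-894 + (2/7 + 2484/7))) = 1/(-3323670 + √(-894 + 2486/7)) = 1/(-3323670 + √(-3772/7)) = 1/(-3323670 + 2*I*√6601/7)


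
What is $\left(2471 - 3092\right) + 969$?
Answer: $348$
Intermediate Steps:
$\left(2471 - 3092\right) + 969 = -621 + 969 = 348$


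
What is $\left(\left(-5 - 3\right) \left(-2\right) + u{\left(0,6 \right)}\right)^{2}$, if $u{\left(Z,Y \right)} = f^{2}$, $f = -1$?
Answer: $289$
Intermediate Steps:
$u{\left(Z,Y \right)} = 1$ ($u{\left(Z,Y \right)} = \left(-1\right)^{2} = 1$)
$\left(\left(-5 - 3\right) \left(-2\right) + u{\left(0,6 \right)}\right)^{2} = \left(\left(-5 - 3\right) \left(-2\right) + 1\right)^{2} = \left(\left(-8\right) \left(-2\right) + 1\right)^{2} = \left(16 + 1\right)^{2} = 17^{2} = 289$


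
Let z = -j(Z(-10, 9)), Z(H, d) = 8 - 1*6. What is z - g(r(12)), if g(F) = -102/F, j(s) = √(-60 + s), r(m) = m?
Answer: 17/2 - I*√58 ≈ 8.5 - 7.6158*I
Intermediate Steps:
Z(H, d) = 2 (Z(H, d) = 8 - 6 = 2)
z = -I*√58 (z = -√(-60 + 2) = -√(-58) = -I*√58 ≈ -7.6158*I)
z - g(r(12)) = -I*√58 - (-102)/12 = -I*√58 - 1*(-17/2) = -I*√58 + 17/2 = 17/2 - I*√58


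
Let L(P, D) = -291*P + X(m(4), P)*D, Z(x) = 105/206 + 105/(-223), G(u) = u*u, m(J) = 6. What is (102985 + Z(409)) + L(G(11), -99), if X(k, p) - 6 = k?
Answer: 3058829453/45938 ≈ 66586.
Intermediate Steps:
X(k, p) = 6 + k
G(u) = u²
Z(x) = 1785/45938 (Z(x) = 105*(1/206) + 105*(-1/223) = 105/206 - 105/223 = 1785/45938)
L(P, D) = -291*P + 12*D (L(P, D) = -291*P + (6 + 6)*D = -291*P + 12*D)
(102985 + Z(409)) + L(G(11), -99) = (102985 + 1785/45938) + (-291*11² + 12*(-99)) = 4730926715/45938 + (-291*121 - 1188) = 4730926715/45938 + (-35211 - 1188) = 4730926715/45938 - 36399 = 3058829453/45938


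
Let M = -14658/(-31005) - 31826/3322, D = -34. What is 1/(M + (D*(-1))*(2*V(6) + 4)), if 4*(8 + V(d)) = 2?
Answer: -17166435/6576591899 ≈ -0.0026102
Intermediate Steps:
V(d) = -15/2 (V(d) = -8 + (¼)*2 = -8 + ½ = -15/2)
M = -156345209/17166435 (M = -14658*(-1/31005) - 31826*1/3322 = 4886/10335 - 15913/1661 = -156345209/17166435 ≈ -9.1076)
1/(M + (D*(-1))*(2*V(6) + 4)) = 1/(-156345209/17166435 + (-34*(-1))*(2*(-15/2) + 4)) = 1/(-156345209/17166435 + 34*(-15 + 4)) = 1/(-156345209/17166435 + 34*(-11)) = 1/(-156345209/17166435 - 374) = 1/(-6576591899/17166435) = -17166435/6576591899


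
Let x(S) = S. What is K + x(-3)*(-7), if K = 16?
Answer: 37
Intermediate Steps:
K + x(-3)*(-7) = 16 - 3*(-7) = 16 + 21 = 37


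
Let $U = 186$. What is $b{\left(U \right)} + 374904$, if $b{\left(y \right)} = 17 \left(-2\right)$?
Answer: $374870$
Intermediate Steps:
$b{\left(y \right)} = -34$
$b{\left(U \right)} + 374904 = -34 + 374904 = 374870$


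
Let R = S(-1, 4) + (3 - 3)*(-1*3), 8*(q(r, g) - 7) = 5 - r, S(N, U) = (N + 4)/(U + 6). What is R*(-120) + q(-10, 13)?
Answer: -217/8 ≈ -27.125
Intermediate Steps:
S(N, U) = (4 + N)/(6 + U)
q(r, g) = 61/8 - r/8 (q(r, g) = 7 + (5 - r)/8 = 7 + (5/8 - r/8) = 61/8 - r/8)
R = 3/10 (R = (4 - 1)/(6 + 4) + (3 - 3)*(-1*3) = 3/10 + 0*(-3) = (⅒)*3 + 0 = 3/10 + 0 = 3/10 ≈ 0.30000)
R*(-120) + q(-10, 13) = (3/10)*(-120) + (61/8 - ⅛*(-10)) = -36 + (61/8 + 5/4) = -36 + 71/8 = -217/8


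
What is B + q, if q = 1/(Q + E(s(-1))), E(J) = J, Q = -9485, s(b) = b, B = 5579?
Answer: 52922393/9486 ≈ 5579.0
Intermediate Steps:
q = -1/9486 (q = 1/(-9485 - 1) = 1/(-9486) = -1/9486 ≈ -0.00010542)
B + q = 5579 - 1/9486 = 52922393/9486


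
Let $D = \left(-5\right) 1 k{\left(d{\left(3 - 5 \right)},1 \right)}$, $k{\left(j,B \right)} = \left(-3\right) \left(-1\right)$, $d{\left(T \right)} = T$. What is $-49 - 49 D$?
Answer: $686$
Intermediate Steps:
$k{\left(j,B \right)} = 3$
$D = -15$ ($D = \left(-5\right) 1 \cdot 3 = \left(-5\right) 3 = -15$)
$-49 - 49 D = -49 - -735 = -49 + 735 = 686$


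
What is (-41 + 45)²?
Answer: 16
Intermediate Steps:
(-41 + 45)² = 4² = 16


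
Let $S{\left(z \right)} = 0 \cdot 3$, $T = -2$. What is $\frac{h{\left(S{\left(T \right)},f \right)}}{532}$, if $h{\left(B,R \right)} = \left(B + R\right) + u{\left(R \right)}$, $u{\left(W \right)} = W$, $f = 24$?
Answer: $\frac{12}{133} \approx 0.090226$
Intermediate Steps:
$S{\left(z \right)} = 0$
$h{\left(B,R \right)} = B + 2 R$ ($h{\left(B,R \right)} = \left(B + R\right) + R = B + 2 R$)
$\frac{h{\left(S{\left(T \right)},f \right)}}{532} = \frac{0 + 2 \cdot 24}{532} = \left(0 + 48\right) \frac{1}{532} = 48 \cdot \frac{1}{532} = \frac{12}{133}$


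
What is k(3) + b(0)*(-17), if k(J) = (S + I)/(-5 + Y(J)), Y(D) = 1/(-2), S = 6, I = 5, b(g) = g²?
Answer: -2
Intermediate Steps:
Y(D) = -½
k(J) = -2 (k(J) = (6 + 5)/(-5 - ½) = 11/(-11/2) = 11*(-2/11) = -2)
k(3) + b(0)*(-17) = -2 + 0²*(-17) = -2 + 0*(-17) = -2 + 0 = -2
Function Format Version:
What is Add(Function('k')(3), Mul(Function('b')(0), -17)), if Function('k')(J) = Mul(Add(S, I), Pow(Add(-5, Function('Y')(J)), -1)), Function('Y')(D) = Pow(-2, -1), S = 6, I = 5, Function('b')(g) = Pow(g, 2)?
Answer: -2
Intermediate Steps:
Function('Y')(D) = Rational(-1, 2)
Function('k')(J) = -2 (Function('k')(J) = Mul(Add(6, 5), Pow(Add(-5, Rational(-1, 2)), -1)) = Mul(11, Pow(Rational(-11, 2), -1)) = Mul(11, Rational(-2, 11)) = -2)
Add(Function('k')(3), Mul(Function('b')(0), -17)) = Add(-2, Mul(Pow(0, 2), -17)) = Add(-2, Mul(0, -17)) = Add(-2, 0) = -2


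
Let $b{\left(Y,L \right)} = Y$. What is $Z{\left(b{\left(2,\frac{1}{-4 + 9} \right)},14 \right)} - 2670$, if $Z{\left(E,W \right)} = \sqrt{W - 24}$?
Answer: $-2670 + i \sqrt{10} \approx -2670.0 + 3.1623 i$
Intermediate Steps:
$Z{\left(E,W \right)} = \sqrt{-24 + W}$
$Z{\left(b{\left(2,\frac{1}{-4 + 9} \right)},14 \right)} - 2670 = \sqrt{-24 + 14} - 2670 = \sqrt{-10} - 2670 = i \sqrt{10} - 2670 = -2670 + i \sqrt{10}$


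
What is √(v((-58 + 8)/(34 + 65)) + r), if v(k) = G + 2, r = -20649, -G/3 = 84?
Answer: I*√20899 ≈ 144.56*I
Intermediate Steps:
G = -252 (G = -3*84 = -252)
v(k) = -250 (v(k) = -252 + 2 = -250)
√(v((-58 + 8)/(34 + 65)) + r) = √(-250 - 20649) = √(-20899) = I*√20899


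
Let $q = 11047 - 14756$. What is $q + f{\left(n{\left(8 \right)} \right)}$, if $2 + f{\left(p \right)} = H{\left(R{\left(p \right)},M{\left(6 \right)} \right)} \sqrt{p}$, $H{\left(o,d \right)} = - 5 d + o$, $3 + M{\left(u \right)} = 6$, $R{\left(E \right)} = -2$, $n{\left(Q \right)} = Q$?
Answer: $-3711 - 34 \sqrt{2} \approx -3759.1$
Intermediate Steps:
$M{\left(u \right)} = 3$ ($M{\left(u \right)} = -3 + 6 = 3$)
$H{\left(o,d \right)} = o - 5 d$
$f{\left(p \right)} = -2 - 17 \sqrt{p}$ ($f{\left(p \right)} = -2 + \left(-2 - 15\right) \sqrt{p} = -2 - 17 \sqrt{p}$)
$q = -3709$ ($q = 11047 - 14756 = -3709$)
$q + f{\left(n{\left(8 \right)} \right)} = -3709 - \left(2 + 17 \sqrt{8}\right) = -3709 - \left(2 + 17 \cdot 2 \sqrt{2}\right) = -3709 - \left(2 + 34 \sqrt{2}\right) = -3711 - 34 \sqrt{2}$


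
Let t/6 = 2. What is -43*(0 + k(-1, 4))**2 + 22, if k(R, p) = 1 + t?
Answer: -7245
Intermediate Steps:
t = 12 (t = 6*2 = 12)
k(R, p) = 13 (k(R, p) = 1 + 12 = 13)
-43*(0 + k(-1, 4))**2 + 22 = -43*(0 + 13)**2 + 22 = -43*13**2 + 22 = -43*169 + 22 = -7267 + 22 = -7245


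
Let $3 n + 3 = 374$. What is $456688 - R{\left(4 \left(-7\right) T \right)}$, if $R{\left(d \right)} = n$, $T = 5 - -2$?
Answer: $\frac{1369693}{3} \approx 4.5656 \cdot 10^{5}$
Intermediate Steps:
$T = 7$ ($T = 5 + 2 = 7$)
$n = \frac{371}{3}$ ($n = -1 + \frac{1}{3} \cdot 374 = -1 + \frac{374}{3} = \frac{371}{3} \approx 123.67$)
$R{\left(d \right)} = \frac{371}{3}$
$456688 - R{\left(4 \left(-7\right) T \right)} = 456688 - \frac{371}{3} = \frac{1369693}{3}$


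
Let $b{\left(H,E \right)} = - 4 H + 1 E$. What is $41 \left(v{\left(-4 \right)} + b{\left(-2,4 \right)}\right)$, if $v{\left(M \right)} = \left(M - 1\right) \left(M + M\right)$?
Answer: $2132$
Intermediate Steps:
$v{\left(M \right)} = 2 M \left(-1 + M\right)$ ($v{\left(M \right)} = \left(-1 + M\right) 2 M = 2 M \left(-1 + M\right)$)
$b{\left(H,E \right)} = E - 4 H$ ($b{\left(H,E \right)} = - 4 H + E = E - 4 H$)
$41 \left(v{\left(-4 \right)} + b{\left(-2,4 \right)}\right) = 41 \left(2 \left(-4\right) \left(-1 - 4\right) + \left(4 - -8\right)\right) = 41 \left(2 \left(-4\right) \left(-5\right) + \left(4 + 8\right)\right) = 41 \left(40 + 12\right) = 41 \cdot 52 = 2132$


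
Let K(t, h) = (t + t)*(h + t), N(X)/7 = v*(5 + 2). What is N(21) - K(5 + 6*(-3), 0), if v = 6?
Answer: -44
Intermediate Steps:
N(X) = 294 (N(X) = 7*(6*(5 + 2)) = 7*(6*7) = 7*42 = 294)
K(t, h) = 2*t*(h + t) (K(t, h) = (2*t)*(h + t) = 2*t*(h + t))
N(21) - K(5 + 6*(-3), 0) = 294 - 2*(5 + 6*(-3))*(0 + (5 + 6*(-3))) = 294 - 2*(5 - 18)*(0 + (5 - 18)) = 294 - 2*(-13)*(0 - 13) = 294 - 2*(-13)*(-13) = 294 - 1*338 = 294 - 338 = -44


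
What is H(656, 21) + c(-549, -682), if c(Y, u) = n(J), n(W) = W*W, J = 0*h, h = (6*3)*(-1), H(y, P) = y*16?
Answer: 10496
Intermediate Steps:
H(y, P) = 16*y
h = -18 (h = 18*(-1) = -18)
J = 0 (J = 0*(-18) = 0)
n(W) = W²
c(Y, u) = 0 (c(Y, u) = 0² = 0)
H(656, 21) + c(-549, -682) = 16*656 + 0 = 10496 + 0 = 10496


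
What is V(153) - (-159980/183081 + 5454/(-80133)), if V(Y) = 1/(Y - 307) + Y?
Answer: 115929141084403/753102595014 ≈ 153.94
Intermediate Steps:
V(Y) = Y + 1/(-307 + Y) (V(Y) = 1/(-307 + Y) + Y = Y + 1/(-307 + Y))
V(153) - (-159980/183081 + 5454/(-80133)) = (1 + 153² - 307*153)/(-307 + 153) - (-159980/183081 + 5454/(-80133)) = (1 + 23409 - 46971)/(-154) - (-159980*1/183081 + 5454*(-1/80133)) = -1/154*(-23561) - (-159980/183081 - 1818/26711) = 23561/154 - 1*(-4606067038/4890276591) = 23561/154 + 4606067038/4890276591 = 115929141084403/753102595014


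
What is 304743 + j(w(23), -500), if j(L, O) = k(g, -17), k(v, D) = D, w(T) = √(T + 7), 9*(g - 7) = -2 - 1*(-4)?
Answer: 304726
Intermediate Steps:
g = 65/9 (g = 7 + (-2 - 1*(-4))/9 = 7 + (-2 + 4)/9 = 7 + (⅑)*2 = 7 + 2/9 = 65/9 ≈ 7.2222)
w(T) = √(7 + T)
j(L, O) = -17
304743 + j(w(23), -500) = 304743 - 17 = 304726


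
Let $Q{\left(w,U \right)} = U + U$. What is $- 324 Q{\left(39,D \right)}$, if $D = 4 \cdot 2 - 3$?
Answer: $-3240$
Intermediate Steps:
$D = 5$ ($D = 8 - 3 = 5$)
$Q{\left(w,U \right)} = 2 U$
$- 324 Q{\left(39,D \right)} = - 324 \cdot 2 \cdot 5 = \left(-324\right) 10 = -3240$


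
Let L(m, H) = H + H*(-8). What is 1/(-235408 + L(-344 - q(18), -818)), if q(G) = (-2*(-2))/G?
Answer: -1/229682 ≈ -4.3538e-6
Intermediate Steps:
q(G) = 4/G
L(m, H) = -7*H (L(m, H) = H - 8*H = -7*H)
1/(-235408 + L(-344 - q(18), -818)) = 1/(-235408 - 7*(-818)) = 1/(-235408 + 5726) = 1/(-229682) = -1/229682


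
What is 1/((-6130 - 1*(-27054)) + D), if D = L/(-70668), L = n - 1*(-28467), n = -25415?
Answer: 17667/369663545 ≈ 4.7792e-5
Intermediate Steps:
L = 3052 (L = -25415 - 1*(-28467) = -25415 + 28467 = 3052)
D = -763/17667 (D = 3052/(-70668) = 3052*(-1/70668) = -763/17667 ≈ -0.043188)
1/((-6130 - 1*(-27054)) + D) = 1/((-6130 - 1*(-27054)) - 763/17667) = 1/((-6130 + 27054) - 763/17667) = 1/(20924 - 763/17667) = 1/(369663545/17667) = 17667/369663545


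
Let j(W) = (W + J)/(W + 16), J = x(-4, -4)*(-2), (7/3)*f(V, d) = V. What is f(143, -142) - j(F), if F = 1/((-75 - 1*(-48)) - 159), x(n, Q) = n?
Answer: 25834/425 ≈ 60.786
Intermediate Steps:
f(V, d) = 3*V/7
J = 8 (J = -4*(-2) = 8)
F = -1/186 (F = 1/((-75 + 48) - 159) = 1/(-27 - 159) = 1/(-186) = -1/186 ≈ -0.0053763)
j(W) = (8 + W)/(16 + W) (j(W) = (W + 8)/(W + 16) = (8 + W)/(16 + W))
f(143, -142) - j(F) = (3/7)*143 - (8 - 1/186)/(16 - 1/186) = 429/7 - 1487/(2975/186*186) = 429/7 - 186*1487/(2975*186) = 429/7 - 1*1487/2975 = 429/7 - 1487/2975 = 25834/425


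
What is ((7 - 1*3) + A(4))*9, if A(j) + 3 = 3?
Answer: 36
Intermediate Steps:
A(j) = 0 (A(j) = -3 + 3 = 0)
((7 - 1*3) + A(4))*9 = ((7 - 1*3) + 0)*9 = ((7 - 3) + 0)*9 = (4 + 0)*9 = 4*9 = 36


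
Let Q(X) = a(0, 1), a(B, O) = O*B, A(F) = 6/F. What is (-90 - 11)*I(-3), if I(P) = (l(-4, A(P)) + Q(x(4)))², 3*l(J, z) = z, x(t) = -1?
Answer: -404/9 ≈ -44.889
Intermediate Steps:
a(B, O) = B*O
l(J, z) = z/3
Q(X) = 0 (Q(X) = 0*1 = 0)
I(P) = 4/P² (I(P) = ((6/P)/3 + 0)² = (2/P + 0)² = (2/P)² = 4/P²)
(-90 - 11)*I(-3) = (-90 - 11)*(4/(-3)²) = -404/9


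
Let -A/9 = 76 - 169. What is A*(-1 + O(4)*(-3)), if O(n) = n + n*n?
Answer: -51057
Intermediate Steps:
O(n) = n + n**2
A = 837 (A = -9*(76 - 169) = -9*(-93) = 837)
A*(-1 + O(4)*(-3)) = 837*(-1 + (4*(1 + 4))*(-3)) = 837*(-1 + (4*5)*(-3)) = 837*(-1 + 20*(-3)) = 837*(-1 - 60) = 837*(-61) = -51057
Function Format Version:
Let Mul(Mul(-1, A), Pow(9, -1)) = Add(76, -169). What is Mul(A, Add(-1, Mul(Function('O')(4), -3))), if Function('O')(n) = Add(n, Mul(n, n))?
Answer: -51057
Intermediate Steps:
Function('O')(n) = Add(n, Pow(n, 2))
A = 837 (A = Mul(-9, Add(76, -169)) = Mul(-9, -93) = 837)
Mul(A, Add(-1, Mul(Function('O')(4), -3))) = Mul(837, Add(-1, Mul(Mul(4, Add(1, 4)), -3))) = Mul(837, Add(-1, Mul(Mul(4, 5), -3))) = Mul(837, Add(-1, Mul(20, -3))) = Mul(837, Add(-1, -60)) = Mul(837, -61) = -51057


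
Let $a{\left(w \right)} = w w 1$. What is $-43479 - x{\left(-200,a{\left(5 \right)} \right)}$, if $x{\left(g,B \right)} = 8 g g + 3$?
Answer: $-363482$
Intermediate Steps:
$a{\left(w \right)} = w^{2}$ ($a{\left(w \right)} = w^{2} \cdot 1 = w^{2}$)
$x{\left(g,B \right)} = 3 + 8 g^{2}$ ($x{\left(g,B \right)} = 8 g^{2} + 3 = 3 + 8 g^{2}$)
$-43479 - x{\left(-200,a{\left(5 \right)} \right)} = -43479 - \left(3 + 8 \left(-200\right)^{2}\right) = -43479 - \left(3 + 8 \cdot 40000\right) = -43479 - \left(3 + 320000\right) = -43479 - 320003 = -363482$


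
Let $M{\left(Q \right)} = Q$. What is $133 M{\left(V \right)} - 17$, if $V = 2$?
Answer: $249$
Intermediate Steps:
$133 M{\left(V \right)} - 17 = 133 \cdot 2 - 17 = 266 - 17 = 249$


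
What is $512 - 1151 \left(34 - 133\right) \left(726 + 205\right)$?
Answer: $106087031$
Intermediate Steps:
$512 - 1151 \left(34 - 133\right) \left(726 + 205\right) = 512 - 1151 \left(\left(-99\right) 931\right) = 512 - -106086519 = 512 + 106086519 = 106087031$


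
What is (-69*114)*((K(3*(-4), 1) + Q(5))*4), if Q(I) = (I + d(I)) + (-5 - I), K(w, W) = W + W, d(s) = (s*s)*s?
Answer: -3838608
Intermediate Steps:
d(s) = s**3 (d(s) = s**2*s = s**3)
K(w, W) = 2*W
Q(I) = -5 + I**3 (Q(I) = (I + I**3) + (-5 - I) = -5 + I**3)
(-69*114)*((K(3*(-4), 1) + Q(5))*4) = (-69*114)*((2*1 + (-5 + 5**3))*4) = -7866*(2 + (-5 + 125))*4 = -7866*(2 + 120)*4 = -959652*4 = -7866*488 = -3838608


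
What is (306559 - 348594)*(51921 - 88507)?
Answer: 1537892510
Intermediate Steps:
(306559 - 348594)*(51921 - 88507) = -42035*(-36586) = 1537892510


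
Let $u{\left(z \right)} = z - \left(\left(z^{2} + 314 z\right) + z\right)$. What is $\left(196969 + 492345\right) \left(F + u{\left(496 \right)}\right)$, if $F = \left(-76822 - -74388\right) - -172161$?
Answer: $-159943595362$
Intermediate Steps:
$F = 169727$ ($F = \left(-76822 + 74388\right) + 172161 = -2434 + 172161 = 169727$)
$u{\left(z \right)} = - z^{2} - 314 z$ ($u{\left(z \right)} = z - \left(z^{2} + 315 z\right) = - z^{2} - 314 z$)
$\left(196969 + 492345\right) \left(F + u{\left(496 \right)}\right) = \left(196969 + 492345\right) \left(169727 - 496 \left(314 + 496\right)\right) = 689314 \left(169727 - 496 \cdot 810\right) = 689314 \left(169727 - 401760\right) = 689314 \left(-232033\right) = -159943595362$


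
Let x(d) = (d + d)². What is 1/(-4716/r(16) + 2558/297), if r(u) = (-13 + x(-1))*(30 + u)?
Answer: 6831/136648 ≈ 0.049990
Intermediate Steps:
x(d) = 4*d² (x(d) = (2*d)² = 4*d²)
r(u) = -270 - 9*u (r(u) = (-13 + 4*(-1)²)*(30 + u) = (-13 + 4*1)*(30 + u) = (-13 + 4)*(30 + u) = -9*(30 + u) = -270 - 9*u)
1/(-4716/r(16) + 2558/297) = 1/(-4716/(-270 - 9*16) + 2558/297) = 1/(-4716/(-270 - 144) + 2558*(1/297)) = 1/(-4716/(-414) + 2558/297) = 1/(-4716*(-1/414) + 2558/297) = 1/(262/23 + 2558/297) = 1/(136648/6831) = 6831/136648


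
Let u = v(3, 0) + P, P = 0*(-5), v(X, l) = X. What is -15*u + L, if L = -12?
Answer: -57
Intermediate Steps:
P = 0
u = 3 (u = 3 + 0 = 3)
-15*u + L = -15*3 - 12 = -45 - 12 = -57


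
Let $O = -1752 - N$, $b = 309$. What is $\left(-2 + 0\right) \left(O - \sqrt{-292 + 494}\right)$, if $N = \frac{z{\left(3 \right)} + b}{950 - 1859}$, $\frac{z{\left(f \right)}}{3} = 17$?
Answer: $\frac{353824}{101} + 2 \sqrt{202} \approx 3531.6$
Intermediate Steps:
$z{\left(f \right)} = 51$ ($z{\left(f \right)} = 3 \cdot 17 = 51$)
$N = - \frac{40}{101}$ ($N = \frac{51 + 309}{950 - 1859} = \frac{360}{-909} = 360 \left(- \frac{1}{909}\right) = - \frac{40}{101} \approx -0.39604$)
$O = - \frac{176912}{101}$ ($O = -1752 - - \frac{40}{101} = -1752 + \frac{40}{101} = - \frac{176912}{101} \approx -1751.6$)
$\left(-2 + 0\right) \left(O - \sqrt{-292 + 494}\right) = \left(-2 + 0\right) \left(- \frac{176912}{101} - \sqrt{-292 + 494}\right) = - 2 \left(- \frac{176912}{101} - \sqrt{202}\right) = \frac{353824}{101} + 2 \sqrt{202}$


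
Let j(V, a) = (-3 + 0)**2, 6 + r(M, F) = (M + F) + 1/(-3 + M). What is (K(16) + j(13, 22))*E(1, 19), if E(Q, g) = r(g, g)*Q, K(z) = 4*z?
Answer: 37449/16 ≈ 2340.6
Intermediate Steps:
r(M, F) = -6 + F + M + 1/(-3 + M) (r(M, F) = -6 + ((M + F) + 1/(-3 + M)) = -6 + ((F + M) + 1/(-3 + M)) = -6 + (F + M + 1/(-3 + M)) = -6 + F + M + 1/(-3 + M))
j(V, a) = 9 (j(V, a) = (-3)**2 = 9)
E(Q, g) = Q*(19 - 12*g + 2*g**2)/(-3 + g) (E(Q, g) = ((19 + g**2 - 9*g - 3*g + g*g)/(-3 + g))*Q = ((19 + g**2 - 9*g - 3*g + g**2)/(-3 + g))*Q = ((19 - 12*g + 2*g**2)/(-3 + g))*Q = Q*(19 - 12*g + 2*g**2)/(-3 + g))
(K(16) + j(13, 22))*E(1, 19) = (4*16 + 9)*(1*(19 - 12*19 + 2*19**2)/(-3 + 19)) = (64 + 9)*(1*(19 - 228 + 2*361)/16) = 73*(1*(1/16)*(19 - 228 + 722)) = 73*(1*(1/16)*513) = 73*(513/16) = 37449/16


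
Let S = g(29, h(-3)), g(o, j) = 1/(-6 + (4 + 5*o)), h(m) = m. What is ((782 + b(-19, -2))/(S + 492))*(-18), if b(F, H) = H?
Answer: -2007720/70357 ≈ -28.536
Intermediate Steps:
g(o, j) = 1/(-2 + 5*o)
S = 1/143 (S = 1/(-2 + 5*29) = 1/(-2 + 145) = 1/143 ≈ 0.0069930)
((782 + b(-19, -2))/(S + 492))*(-18) = ((782 - 2)/(1/143 + 492))*(-18) = (780/(70357/143))*(-18) = (780*(143/70357))*(-18) = (111540/70357)*(-18) = -2007720/70357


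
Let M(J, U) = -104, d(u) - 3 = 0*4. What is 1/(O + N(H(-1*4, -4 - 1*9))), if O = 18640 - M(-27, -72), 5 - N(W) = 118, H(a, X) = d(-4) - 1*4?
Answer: 1/18631 ≈ 5.3674e-5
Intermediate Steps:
d(u) = 3 (d(u) = 3 + 0*4 = 3 + 0 = 3)
H(a, X) = -1 (H(a, X) = 3 - 1*4 = 3 - 4 = -1)
N(W) = -113 (N(W) = 5 - 1*118 = 5 - 118 = -113)
O = 18744 (O = 18640 - 1*(-104) = 18640 + 104 = 18744)
1/(O + N(H(-1*4, -4 - 1*9))) = 1/(18744 - 113) = 1/18631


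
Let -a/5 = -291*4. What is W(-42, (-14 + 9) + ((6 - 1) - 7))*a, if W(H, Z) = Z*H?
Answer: 1711080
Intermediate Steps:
W(H, Z) = H*Z
a = 5820 (a = -(-1455)*4 = -5*(-1164) = 5820)
W(-42, (-14 + 9) + ((6 - 1) - 7))*a = -42*((-14 + 9) + ((6 - 1) - 7))*5820 = -42*(-5 + (5 - 7))*5820 = -42*(-5 - 2)*5820 = -42*(-7)*5820 = 294*5820 = 1711080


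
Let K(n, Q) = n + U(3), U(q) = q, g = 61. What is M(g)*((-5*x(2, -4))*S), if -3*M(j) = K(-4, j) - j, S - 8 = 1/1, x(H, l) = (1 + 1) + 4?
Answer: -5580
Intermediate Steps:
x(H, l) = 6 (x(H, l) = 2 + 4 = 6)
S = 9 (S = 8 + 1/1 = 8 + 1 = 9)
K(n, Q) = 3 + n (K(n, Q) = n + 3 = 3 + n)
M(j) = 1/3 + j/3 (M(j) = -((3 - 4) - j)/3 = -(-1 - j)/3 = 1/3 + j/3)
M(g)*((-5*x(2, -4))*S) = (1/3 + (1/3)*61)*(-5*6*9) = (1/3 + 61/3)*(-30*9) = (62/3)*(-270) = -5580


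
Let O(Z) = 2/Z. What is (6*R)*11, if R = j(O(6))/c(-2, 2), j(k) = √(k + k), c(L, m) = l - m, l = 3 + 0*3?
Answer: 22*√6 ≈ 53.889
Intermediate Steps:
l = 3 (l = 3 + 0 = 3)
c(L, m) = 3 - m
j(k) = √2*√k (j(k) = √(2*k) = √2*√k)
R = √6/3 (R = (√2*√(2/6))/(3 - 1*2) = (√2*√(2*(⅙)))/(3 - 2) = (√2*√(⅓))/1 = (√2*(√3/3))*1 = (√6/3)*1 = √6/3 ≈ 0.81650)
(6*R)*11 = (6*(√6/3))*11 = (2*√6)*11 = 22*√6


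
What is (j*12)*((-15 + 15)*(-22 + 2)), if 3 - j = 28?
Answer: 0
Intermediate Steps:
j = -25 (j = 3 - 1*28 = 3 - 28 = -25)
(j*12)*((-15 + 15)*(-22 + 2)) = (-25*12)*((-15 + 15)*(-22 + 2)) = -0*(-20) = -300*0 = 0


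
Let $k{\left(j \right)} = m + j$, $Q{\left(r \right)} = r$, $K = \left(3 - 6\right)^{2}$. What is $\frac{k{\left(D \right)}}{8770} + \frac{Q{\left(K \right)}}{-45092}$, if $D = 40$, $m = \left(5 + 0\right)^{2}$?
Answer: $\frac{285205}{39545684} \approx 0.007212$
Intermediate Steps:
$K = 9$ ($K = \left(-3\right)^{2} = 9$)
$m = 25$ ($m = 5^{2} = 25$)
$k{\left(j \right)} = 25 + j$
$\frac{k{\left(D \right)}}{8770} + \frac{Q{\left(K \right)}}{-45092} = \frac{25 + 40}{8770} + \frac{9}{-45092} = 65 \cdot \frac{1}{8770} + 9 \left(- \frac{1}{45092}\right) = \frac{13}{1754} - \frac{9}{45092} = \frac{285205}{39545684}$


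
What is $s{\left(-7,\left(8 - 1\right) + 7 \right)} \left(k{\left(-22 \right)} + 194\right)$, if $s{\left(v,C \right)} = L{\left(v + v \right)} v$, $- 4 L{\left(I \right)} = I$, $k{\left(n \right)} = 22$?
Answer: $-5292$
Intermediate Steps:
$L{\left(I \right)} = - \frac{I}{4}$
$s{\left(v,C \right)} = - \frac{v^{2}}{2}$ ($s{\left(v,C \right)} = - \frac{v + v}{4} v = - \frac{2 v}{4} v = - \frac{v}{2} v = - \frac{v^{2}}{2}$)
$s{\left(-7,\left(8 - 1\right) + 7 \right)} \left(k{\left(-22 \right)} + 194\right) = - \frac{\left(-7\right)^{2}}{2} \left(22 + 194\right) = \left(- \frac{1}{2}\right) 49 \cdot 216 = \left(- \frac{49}{2}\right) 216 = -5292$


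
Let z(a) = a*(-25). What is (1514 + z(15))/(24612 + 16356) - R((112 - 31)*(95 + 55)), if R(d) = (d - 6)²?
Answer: -6041826919309/40968 ≈ -1.4748e+8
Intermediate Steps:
z(a) = -25*a
R(d) = (-6 + d)²
(1514 + z(15))/(24612 + 16356) - R((112 - 31)*(95 + 55)) = (1514 - 25*15)/(24612 + 16356) - (-6 + (112 - 31)*(95 + 55))² = (1514 - 375)/40968 - (-6 + 81*150)² = 1139*(1/40968) - (-6 + 12150)² = 1139/40968 - 1*12144² = 1139/40968 - 1*147476736 = 1139/40968 - 147476736 = -6041826919309/40968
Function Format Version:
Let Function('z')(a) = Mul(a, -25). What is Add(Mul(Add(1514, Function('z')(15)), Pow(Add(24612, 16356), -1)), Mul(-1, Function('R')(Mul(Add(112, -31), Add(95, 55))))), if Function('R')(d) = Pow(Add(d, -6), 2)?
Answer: Rational(-6041826919309, 40968) ≈ -1.4748e+8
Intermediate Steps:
Function('z')(a) = Mul(-25, a)
Function('R')(d) = Pow(Add(-6, d), 2)
Add(Mul(Add(1514, Function('z')(15)), Pow(Add(24612, 16356), -1)), Mul(-1, Function('R')(Mul(Add(112, -31), Add(95, 55))))) = Add(Mul(Add(1514, Mul(-25, 15)), Pow(Add(24612, 16356), -1)), Mul(-1, Pow(Add(-6, Mul(Add(112, -31), Add(95, 55))), 2))) = Add(Mul(Add(1514, -375), Pow(40968, -1)), Mul(-1, Pow(Add(-6, Mul(81, 150)), 2))) = Add(Mul(1139, Rational(1, 40968)), Mul(-1, Pow(Add(-6, 12150), 2))) = Add(Rational(1139, 40968), Mul(-1, Pow(12144, 2))) = Add(Rational(1139, 40968), Mul(-1, 147476736)) = Add(Rational(1139, 40968), -147476736) = Rational(-6041826919309, 40968)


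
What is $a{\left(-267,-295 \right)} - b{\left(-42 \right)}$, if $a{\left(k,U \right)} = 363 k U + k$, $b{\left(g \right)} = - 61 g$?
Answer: $28588866$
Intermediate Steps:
$a{\left(k,U \right)} = k + 363 U k$ ($a{\left(k,U \right)} = 363 U k + k = k + 363 U k$)
$a{\left(-267,-295 \right)} - b{\left(-42 \right)} = - 267 \left(1 + 363 \left(-295\right)\right) - \left(-61\right) \left(-42\right) = - 267 \left(1 - 107085\right) - 2562 = \left(-267\right) \left(-107084\right) - 2562 = 28591428 - 2562 = 28588866$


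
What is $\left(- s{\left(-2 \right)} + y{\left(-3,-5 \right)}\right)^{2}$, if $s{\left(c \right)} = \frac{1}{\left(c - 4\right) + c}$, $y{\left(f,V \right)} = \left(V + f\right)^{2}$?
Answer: $\frac{263169}{64} \approx 4112.0$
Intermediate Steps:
$s{\left(c \right)} = \frac{1}{-4 + 2 c}$ ($s{\left(c \right)} = \frac{1}{\left(c - 4\right) + c} = \frac{1}{\left(-4 + c\right) + c} = \frac{1}{-4 + 2 c}$)
$\left(- s{\left(-2 \right)} + y{\left(-3,-5 \right)}\right)^{2} = \left(- \frac{1}{2 \left(-2 - 2\right)} + \left(-5 - 3\right)^{2}\right)^{2} = \left(- \frac{1}{2 \left(-4\right)} + \left(-8\right)^{2}\right)^{2} = \left(- \frac{-1}{2 \cdot 4} + 64\right)^{2} = \left(\left(-1\right) \left(- \frac{1}{8}\right) + 64\right)^{2} = \left(\frac{1}{8} + 64\right)^{2} = \left(\frac{513}{8}\right)^{2} = \frac{263169}{64}$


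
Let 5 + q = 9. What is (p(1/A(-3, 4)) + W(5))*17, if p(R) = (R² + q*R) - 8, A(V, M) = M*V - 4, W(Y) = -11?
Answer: -83759/256 ≈ -327.18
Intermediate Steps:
A(V, M) = -4 + M*V
q = 4 (q = -5 + 9 = 4)
p(R) = -8 + R² + 4*R (p(R) = (R² + 4*R) - 8 = -8 + R² + 4*R)
(p(1/A(-3, 4)) + W(5))*17 = ((-8 + (1/(-4 + 4*(-3)))² + 4/(-4 + 4*(-3))) - 11)*17 = ((-8 + (1/(-4 - 12))² + 4/(-4 - 12)) - 11)*17 = ((-8 + (1/(-16))² + 4/(-16)) - 11)*17 = ((-8 + (-1/16)² + 4*(-1/16)) - 11)*17 = ((-8 + 1/256 - ¼) - 11)*17 = (-2111/256 - 11)*17 = -4927/256*17 = -83759/256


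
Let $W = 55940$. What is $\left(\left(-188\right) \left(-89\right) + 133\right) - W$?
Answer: $-39075$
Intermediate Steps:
$\left(\left(-188\right) \left(-89\right) + 133\right) - W = \left(\left(-188\right) \left(-89\right) + 133\right) - 55940 = \left(16732 + 133\right) - 55940 = 16865 - 55940 = -39075$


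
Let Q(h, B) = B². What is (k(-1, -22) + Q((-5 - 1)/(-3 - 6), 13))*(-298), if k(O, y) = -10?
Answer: -47382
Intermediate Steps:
(k(-1, -22) + Q((-5 - 1)/(-3 - 6), 13))*(-298) = (-10 + 13²)*(-298) = (-10 + 169)*(-298) = 159*(-298) = -47382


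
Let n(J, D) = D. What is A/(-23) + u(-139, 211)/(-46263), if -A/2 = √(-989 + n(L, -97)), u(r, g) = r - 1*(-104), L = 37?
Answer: 5/6609 + 2*I*√1086/23 ≈ 0.00075654 + 2.8656*I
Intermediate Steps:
u(r, g) = 104 + r (u(r, g) = r + 104 = 104 + r)
A = -2*I*√1086 (A = -2*√(-989 - 97) = -2*I*√1086 ≈ -65.909*I)
A/(-23) + u(-139, 211)/(-46263) = -2*I*√1086/(-23) + (104 - 139)/(-46263) = -2*I*√1086*(-1/23) - 35*(-1/46263) = 2*I*√1086/23 + 5/6609 = 5/6609 + 2*I*√1086/23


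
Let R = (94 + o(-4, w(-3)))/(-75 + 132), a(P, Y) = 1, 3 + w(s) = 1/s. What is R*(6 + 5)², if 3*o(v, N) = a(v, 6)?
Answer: 34243/171 ≈ 200.25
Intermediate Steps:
w(s) = -3 + 1/s
o(v, N) = ⅓ (o(v, N) = (⅓)*1 = ⅓)
R = 283/171 (R = (94 + ⅓)/(-75 + 132) = (283/3)/57 = (283/3)*(1/57) = 283/171 ≈ 1.6550)
R*(6 + 5)² = 283*(6 + 5)²/171 = (283/171)*11² = (283/171)*121 = 34243/171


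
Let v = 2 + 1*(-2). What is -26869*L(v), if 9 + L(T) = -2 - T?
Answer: 295559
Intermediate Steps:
v = 0 (v = 2 - 2 = 0)
L(T) = -11 - T (L(T) = -9 + (-2 - T) = -11 - T)
-26869*L(v) = -26869*(-11 - 1*0) = -26869*(-11 + 0) = -26869*(-11) = 295559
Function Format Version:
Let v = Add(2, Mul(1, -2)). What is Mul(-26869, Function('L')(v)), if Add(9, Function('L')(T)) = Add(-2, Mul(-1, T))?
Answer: 295559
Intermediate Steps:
v = 0 (v = Add(2, -2) = 0)
Function('L')(T) = Add(-11, Mul(-1, T)) (Function('L')(T) = Add(-9, Add(-2, Mul(-1, T))) = Add(-11, Mul(-1, T)))
Mul(-26869, Function('L')(v)) = Mul(-26869, Add(-11, Mul(-1, 0))) = Mul(-26869, Add(-11, 0)) = Mul(-26869, -11) = 295559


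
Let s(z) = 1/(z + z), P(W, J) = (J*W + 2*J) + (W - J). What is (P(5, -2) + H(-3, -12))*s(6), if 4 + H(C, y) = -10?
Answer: -7/4 ≈ -1.7500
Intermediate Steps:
P(W, J) = J + W + J*W (P(W, J) = (2*J + J*W) + (W - J) = J + W + J*W)
H(C, y) = -14 (H(C, y) = -4 - 10 = -14)
s(z) = 1/(2*z)
(P(5, -2) + H(-3, -12))*s(6) = ((-2 + 5 - 2*5) - 14)*((½)/6) = ((-2 + 5 - 10) - 14)*((½)*(⅙)) = (-7 - 14)*(1/12) = -21*1/12 = -7/4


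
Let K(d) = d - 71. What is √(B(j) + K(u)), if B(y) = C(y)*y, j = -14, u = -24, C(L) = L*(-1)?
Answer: I*√291 ≈ 17.059*I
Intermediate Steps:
C(L) = -L
B(y) = -y² (B(y) = (-y)*y = -y²)
K(d) = -71 + d
√(B(j) + K(u)) = √(-1*(-14)² + (-71 - 24)) = √(-1*196 - 95) = √(-196 - 95) = √(-291) = I*√291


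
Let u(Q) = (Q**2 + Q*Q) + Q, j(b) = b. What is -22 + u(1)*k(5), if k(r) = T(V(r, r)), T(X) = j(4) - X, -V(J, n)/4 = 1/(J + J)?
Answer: -44/5 ≈ -8.8000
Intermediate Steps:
V(J, n) = -2/J (V(J, n) = -4/(J + J) = -4*1/(2*J) = -2/J)
T(X) = 4 - X
k(r) = 4 + 2/r (k(r) = 4 - (-2)/r = 4 + 2/r)
u(Q) = Q + 2*Q**2 (u(Q) = (Q**2 + Q**2) + Q = 2*Q**2 + Q = Q + 2*Q**2)
-22 + u(1)*k(5) = -22 + (1*(1 + 2*1))*(4 + 2/5) = -22 + (1*(1 + 2))*(4 + 2*(1/5)) = -22 + (1*3)*(4 + 2/5) = -22 + 3*(22/5) = -22 + 66/5 = -44/5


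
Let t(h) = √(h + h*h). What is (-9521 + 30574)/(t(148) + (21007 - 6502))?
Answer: 305373765/210372973 - 42106*√5513/210372973 ≈ 1.4367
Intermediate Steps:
t(h) = √(h + h²)
(-9521 + 30574)/(t(148) + (21007 - 6502)) = (-9521 + 30574)/(√(148*(1 + 148)) + (21007 - 6502)) = 21053/(√(148*149) + 14505) = 21053/(√22052 + 14505) = 21053/(2*√5513 + 14505) = 21053/(14505 + 2*√5513)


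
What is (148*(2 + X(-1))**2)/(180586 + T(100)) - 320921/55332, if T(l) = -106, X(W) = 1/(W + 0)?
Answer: -1206492353/208048320 ≈ -5.7991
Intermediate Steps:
X(W) = 1/W
(148*(2 + X(-1))**2)/(180586 + T(100)) - 320921/55332 = (148*(2 + 1/(-1))**2)/(180586 - 106) - 320921/55332 = (148*(2 - 1)**2)/180480 - 320921*1/55332 = (148*1**2)*(1/180480) - 320921/55332 = (148*1)*(1/180480) - 320921/55332 = 148*(1/180480) - 320921/55332 = 37/45120 - 320921/55332 = -1206492353/208048320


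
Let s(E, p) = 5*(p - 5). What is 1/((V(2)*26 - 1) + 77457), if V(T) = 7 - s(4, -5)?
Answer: 1/78938 ≈ 1.2668e-5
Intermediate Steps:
s(E, p) = -25 + 5*p (s(E, p) = 5*(-5 + p) = -25 + 5*p)
V(T) = 57 (V(T) = 7 - (-25 + 5*(-5)) = 7 - (-25 - 25) = 7 - 1*(-50) = 7 + 50 = 57)
1/((V(2)*26 - 1) + 77457) = 1/((57*26 - 1) + 77457) = 1/((1482 - 1) + 77457) = 1/(1481 + 77457) = 1/78938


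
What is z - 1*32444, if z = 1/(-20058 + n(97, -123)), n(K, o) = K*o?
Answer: -1037851117/31989 ≈ -32444.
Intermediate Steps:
z = -1/31989 (z = 1/(-20058 + 97*(-123)) = 1/(-20058 - 11931) = 1/(-31989) = -1/31989 ≈ -3.1261e-5)
z - 1*32444 = -1/31989 - 1*32444 = -1/31989 - 32444 = -1037851117/31989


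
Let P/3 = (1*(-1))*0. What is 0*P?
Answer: 0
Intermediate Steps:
P = 0 (P = 3*((1*(-1))*0) = 3*(-1*0) = 3*0 = 0)
0*P = 0*0 = 0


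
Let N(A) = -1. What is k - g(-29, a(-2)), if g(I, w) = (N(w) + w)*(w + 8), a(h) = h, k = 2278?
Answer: 2296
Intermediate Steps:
g(I, w) = (-1 + w)*(8 + w) (g(I, w) = (-1 + w)*(w + 8) = (-1 + w)*(8 + w))
k - g(-29, a(-2)) = 2278 - (-8 + (-2)² + 7*(-2)) = 2278 - (-8 + 4 - 14) = 2278 - 1*(-18) = 2278 + 18 = 2296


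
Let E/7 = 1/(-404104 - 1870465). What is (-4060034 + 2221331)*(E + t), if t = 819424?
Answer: -3427041632130721047/2274569 ≈ -1.5067e+12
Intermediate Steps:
E = -7/2274569 (E = 7/(-404104 - 1870465) = 7/(-2274569) = 7*(-1/2274569) = -7/2274569 ≈ -3.0775e-6)
(-4060034 + 2221331)*(E + t) = (-4060034 + 2221331)*(-7/2274569 + 819424) = -1838703*1863836428249/2274569 = -3427041632130721047/2274569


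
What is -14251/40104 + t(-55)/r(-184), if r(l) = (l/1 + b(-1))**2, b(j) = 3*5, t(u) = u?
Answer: -409228531/1145410344 ≈ -0.35728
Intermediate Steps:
b(j) = 15
r(l) = (15 + l)**2 (r(l) = (l/1 + 15)**2 = (l*1 + 15)**2 = (l + 15)**2 = (15 + l)**2)
-14251/40104 + t(-55)/r(-184) = -14251/40104 - 55/(15 - 184)**2 = -14251*1/40104 - 55/((-169)**2) = -14251/40104 - 55/28561 = -409228531/1145410344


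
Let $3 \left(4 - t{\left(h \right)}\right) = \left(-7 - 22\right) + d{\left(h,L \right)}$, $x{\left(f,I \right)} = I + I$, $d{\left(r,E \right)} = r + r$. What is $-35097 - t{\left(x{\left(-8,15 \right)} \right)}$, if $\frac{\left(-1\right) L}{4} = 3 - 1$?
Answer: $- \frac{105272}{3} \approx -35091.0$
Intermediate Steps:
$L = -8$ ($L = - 4 \left(3 - 1\right) = \left(-4\right) 2 = -8$)
$d{\left(r,E \right)} = 2 r$
$x{\left(f,I \right)} = 2 I$
$t{\left(h \right)} = \frac{41}{3} - \frac{2 h}{3}$ ($t{\left(h \right)} = 4 - \frac{\left(-7 - 22\right) + 2 h}{3} = 4 - \frac{-29 + 2 h}{3} = 4 - \left(- \frac{29}{3} + \frac{2 h}{3}\right) = \frac{41}{3} - \frac{2 h}{3}$)
$-35097 - t{\left(x{\left(-8,15 \right)} \right)} = -35097 - \left(\frac{41}{3} - \frac{2 \cdot 2 \cdot 15}{3}\right) = -35097 - \left(\frac{41}{3} - 20\right) = -35097 - - \frac{19}{3} = -35097 + \frac{19}{3} = - \frac{105272}{3}$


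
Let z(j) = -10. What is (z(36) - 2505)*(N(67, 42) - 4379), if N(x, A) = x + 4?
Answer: 10834620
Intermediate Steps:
N(x, A) = 4 + x
(z(36) - 2505)*(N(67, 42) - 4379) = (-10 - 2505)*((4 + 67) - 4379) = -2515*(71 - 4379) = -2515*(-4308) = 10834620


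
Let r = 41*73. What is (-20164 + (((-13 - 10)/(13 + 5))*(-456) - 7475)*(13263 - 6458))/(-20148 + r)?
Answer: 140767477/51465 ≈ 2735.2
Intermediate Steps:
r = 2993
(-20164 + (((-13 - 10)/(13 + 5))*(-456) - 7475)*(13263 - 6458))/(-20148 + r) = (-20164 + (((-13 - 10)/(13 + 5))*(-456) - 7475)*(13263 - 6458))/(-20148 + 2993) = (-20164 + (-23/18*(-456) - 7475)*6805)/(-17155) = (-20164 + (-23*1/18*(-456) - 7475)*6805)*(-1/17155) = (-20164 + (-23/18*(-456) - 7475)*6805)*(-1/17155) = (-20164 + (1748/3 - 7475)*6805)*(-1/17155) = (-20164 - 20677/3*6805)*(-1/17155) = (-20164 - 140706985/3)*(-1/17155) = -140767477/3*(-1/17155) = 140767477/51465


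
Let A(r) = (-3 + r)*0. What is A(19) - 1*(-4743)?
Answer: 4743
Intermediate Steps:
A(r) = 0
A(19) - 1*(-4743) = 0 - 1*(-4743) = 0 + 4743 = 4743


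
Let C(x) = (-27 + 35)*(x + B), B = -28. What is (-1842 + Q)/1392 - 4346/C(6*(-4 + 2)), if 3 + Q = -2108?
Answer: 149521/13920 ≈ 10.741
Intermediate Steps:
Q = -2111 (Q = -3 - 2108 = -2111)
C(x) = -224 + 8*x (C(x) = (-27 + 35)*(x - 28) = 8*(-28 + x) = -224 + 8*x)
(-1842 + Q)/1392 - 4346/C(6*(-4 + 2)) = (-1842 - 2111)/1392 - 4346/(-224 + 8*(6*(-4 + 2))) = -3953*1/1392 - 4346/(-224 + 8*(6*(-2))) = -3953/1392 - 4346/(-224 + 8*(-12)) = -3953/1392 - 4346/(-224 - 96) = -3953/1392 - 4346/(-320) = -3953/1392 - 4346*(-1/320) = -3953/1392 + 2173/160 = 149521/13920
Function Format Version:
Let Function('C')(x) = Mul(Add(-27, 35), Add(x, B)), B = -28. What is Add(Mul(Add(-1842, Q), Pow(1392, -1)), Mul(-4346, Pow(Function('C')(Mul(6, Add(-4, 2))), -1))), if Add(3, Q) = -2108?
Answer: Rational(149521, 13920) ≈ 10.741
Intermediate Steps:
Q = -2111 (Q = Add(-3, -2108) = -2111)
Function('C')(x) = Add(-224, Mul(8, x)) (Function('C')(x) = Mul(Add(-27, 35), Add(x, -28)) = Mul(8, Add(-28, x)) = Add(-224, Mul(8, x)))
Add(Mul(Add(-1842, Q), Pow(1392, -1)), Mul(-4346, Pow(Function('C')(Mul(6, Add(-4, 2))), -1))) = Add(Mul(Add(-1842, -2111), Pow(1392, -1)), Mul(-4346, Pow(Add(-224, Mul(8, Mul(6, Add(-4, 2)))), -1))) = Add(Mul(-3953, Rational(1, 1392)), Mul(-4346, Pow(Add(-224, Mul(8, Mul(6, -2))), -1))) = Add(Rational(-3953, 1392), Mul(-4346, Pow(Add(-224, Mul(8, -12)), -1))) = Add(Rational(-3953, 1392), Mul(-4346, Pow(Add(-224, -96), -1))) = Add(Rational(-3953, 1392), Mul(-4346, Pow(-320, -1))) = Add(Rational(-3953, 1392), Mul(-4346, Rational(-1, 320))) = Add(Rational(-3953, 1392), Rational(2173, 160)) = Rational(149521, 13920)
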